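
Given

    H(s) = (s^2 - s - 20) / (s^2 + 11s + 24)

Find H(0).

Set s = 0: H(0) = (-20) / (24) = -5/6.

H(0) = -5/6 ≈ -0.8333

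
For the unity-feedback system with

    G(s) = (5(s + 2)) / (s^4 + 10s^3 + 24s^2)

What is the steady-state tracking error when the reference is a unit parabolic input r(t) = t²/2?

G(s) has 2 poles at the origin.
This is a Type 2 system. Ka = lim_{s→0} s^2·G(s) = 10/24 = 5/12.
e_ss = 1/Ka = 1/(5/12) = 12/5 ≈ 2.400.

e_ss = 2.400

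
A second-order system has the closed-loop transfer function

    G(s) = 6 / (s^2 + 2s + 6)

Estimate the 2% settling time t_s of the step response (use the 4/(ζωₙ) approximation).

t_s ≈ 4 s

Comparing s^2 + 2s + 6 to s^2 + 2ζωₙs + ωₙ²: ωₙ = √6 ≈ 2.449 rad/s and ζ = 2/(2·√6) ≈ 0.4082.
ζωₙ = 2/2 = 1, so t_s ≈ 4/(ζωₙ) = 4/1 = 4 s.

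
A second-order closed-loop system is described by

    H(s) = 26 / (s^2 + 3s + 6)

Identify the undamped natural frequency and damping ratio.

Compare the denominator to the standard form s^2 + 2ζωₙs + ωₙ².
ωₙ² = 6, so ωₙ = √6 ≈ 2.449 rad/s.
2ζωₙ = 3, so ζ = 3/(2·√6) ≈ 0.6124.

ωₙ ≈ 2.449 rad/s, ζ ≈ 0.6124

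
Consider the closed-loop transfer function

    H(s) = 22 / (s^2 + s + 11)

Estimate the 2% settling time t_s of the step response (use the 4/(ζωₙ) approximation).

Comparing s^2 + s + 11 to s^2 + 2ζωₙs + ωₙ²: ωₙ = √11 ≈ 3.317 rad/s and ζ = 1/(2·√11) ≈ 0.1508.
ζωₙ = 1/2 = 0.5, so t_s ≈ 4/(ζωₙ) = 4/0.5 = 8 s.

t_s ≈ 8 s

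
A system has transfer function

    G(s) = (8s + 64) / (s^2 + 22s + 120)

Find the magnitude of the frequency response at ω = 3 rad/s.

Substitute s = j3: numerator = 64 + j24, denominator = 111 + j66.
|G(j3)| = |64 + j24| / |111 + j66| = 68.352 / 129.14 ≈ 0.5293.

|G(j3)| ≈ 0.5293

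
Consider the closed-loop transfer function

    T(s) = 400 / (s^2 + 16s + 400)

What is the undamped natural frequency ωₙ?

Compare the denominator to the standard form s^2 + 2ζωₙs + ωₙ².
ωₙ² = 400, so ωₙ = 20 rad/s.

ωₙ = 20 rad/s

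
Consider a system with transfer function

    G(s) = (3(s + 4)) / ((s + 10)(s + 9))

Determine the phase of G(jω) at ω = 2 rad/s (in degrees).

At s = j2: numerator = 12 + j6, denominator = 86 + j38.
∠G = ∠num − ∠den = 26.565° − (23.839°) = 2.726°.

∠G(j2) ≈ 2.726°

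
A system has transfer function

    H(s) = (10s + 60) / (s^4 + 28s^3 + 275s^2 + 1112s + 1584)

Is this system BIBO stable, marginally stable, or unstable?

The denominator s^4 + 28s^3 + 275s^2 + 1112s + 1584 factors as (s + 11)(s + 4)^2(s + 9), giving poles at s = -11, -4, -4, -9.
Since all poles lie strictly in the left half-plane, the system is stable.

stable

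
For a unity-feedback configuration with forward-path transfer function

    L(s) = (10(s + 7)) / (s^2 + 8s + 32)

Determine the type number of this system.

The denominator has no factor of s at the origin — no free integrator — so this is a Type 0 system.

Type 0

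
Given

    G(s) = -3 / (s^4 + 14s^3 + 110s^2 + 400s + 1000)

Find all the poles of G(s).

The poles are the roots of the denominator s^4 + 14s^3 + 110s^2 + 400s + 1000 = 0.
No real roots exist; factor into two real quadratics: (s^2 + 10s + 50)(s^2 + 4s + 20) = 0.
Each quadratic gives a conjugate pair via the quadratic formula.

s = -5 ± 5j, -2 ± 4j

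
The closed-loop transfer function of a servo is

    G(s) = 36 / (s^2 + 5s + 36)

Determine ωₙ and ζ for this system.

ωₙ = 6 rad/s, ζ ≈ 0.4167

Compare the denominator to the standard form s^2 + 2ζωₙs + ωₙ².
ωₙ² = 36, so ωₙ = 6 rad/s.
2ζωₙ = 5, so ζ = 5/(2·6) ≈ 0.4167.
With ζ = 0.4167 the response is underdamped.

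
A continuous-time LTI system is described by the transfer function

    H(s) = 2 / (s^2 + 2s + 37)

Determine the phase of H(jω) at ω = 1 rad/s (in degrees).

∠H(j1) ≈ -3.180°

At s = j1: numerator = 2, denominator = 36 + j2.
∠H = ∠num − ∠den = 0° − (3.1798°) = -3.180°.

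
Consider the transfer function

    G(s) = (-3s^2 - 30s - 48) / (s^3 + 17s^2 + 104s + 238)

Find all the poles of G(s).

The poles are the roots of the denominator s^3 + 17s^2 + 104s + 238 = 0.
Trying s = -7: the polynomial evaluates to 0, so (s + 7) is a factor.
Dividing out leaves s^2 + 10s + 34 = 0.
The quadratic formula then gives s = -5 ± 3j.

s = -7, -5 + 3j, -5 - 3j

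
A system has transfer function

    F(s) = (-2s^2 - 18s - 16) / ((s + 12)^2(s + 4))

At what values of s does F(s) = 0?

s = -1, -8

Set the numerator to zero: -2s^2 - 18s - 16 = 0, i.e. -2·(s^2 + 9s + 8) = 0.
Factoring: (s + 1)(s + 8) = 0.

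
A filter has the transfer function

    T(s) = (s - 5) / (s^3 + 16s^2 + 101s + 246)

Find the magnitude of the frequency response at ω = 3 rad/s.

Substitute s = j3: numerator = -5 + j3, denominator = 102 + j276.
|T(j3)| = |-5 + j3| / |102 + j276| = 5.8310 / 294.24 ≈ 0.01982.

|T(j3)| ≈ 0.01982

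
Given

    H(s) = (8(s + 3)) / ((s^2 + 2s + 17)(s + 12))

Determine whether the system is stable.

The poles can be read from the denominator factors: s = -1 ± 4j, -12.
Since all poles lie strictly in the left half-plane, the system is stable.

stable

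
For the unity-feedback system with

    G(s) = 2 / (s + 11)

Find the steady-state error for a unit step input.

e_ss = 0.8462

G(s) has no poles at the origin.
This is a Type 0 system. Kp = lim_{s→0} G(s) = 2/11.
e_ss = 1/(1 + Kp) = 1/(1 + 2/11) = 11/13 ≈ 0.8462.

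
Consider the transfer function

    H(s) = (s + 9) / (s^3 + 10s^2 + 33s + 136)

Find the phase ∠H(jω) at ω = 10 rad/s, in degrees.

At s = j10: numerator = 9 + j10, denominator = -864 - j670.
∠H = ∠num − ∠den = 48.013° − (-142.21°) = 190.2°, which wraps to -169.8°.

∠H(j10) ≈ -169.8°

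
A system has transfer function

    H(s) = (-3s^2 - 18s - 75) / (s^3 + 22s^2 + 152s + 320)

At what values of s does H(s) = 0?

Set the numerator to zero: -3s^2 - 18s - 75 = 0, i.e. -3·(s^2 + 6s + 25) = 0.
Factoring: (s^2 + 6s + 25) = 0.

s = -3 ± 4j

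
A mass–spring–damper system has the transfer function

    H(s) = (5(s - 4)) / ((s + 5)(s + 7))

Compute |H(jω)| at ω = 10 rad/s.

Substitute s = j10: numerator = -20 + j50, denominator = -65 + j120.
|H(j10)| = |-20 + j50| / |-65 + j120| = 53.852 / 136.47 ≈ 0.3946.

|H(j10)| ≈ 0.3946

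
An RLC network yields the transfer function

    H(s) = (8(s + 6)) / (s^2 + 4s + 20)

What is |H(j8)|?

|H(j8)| ≈ 1.470

Substitute s = j8: numerator = 48 + j64, denominator = -44 + j32.
|H(j8)| = |48 + j64| / |-44 + j32| = 80 / 54.406 ≈ 1.470.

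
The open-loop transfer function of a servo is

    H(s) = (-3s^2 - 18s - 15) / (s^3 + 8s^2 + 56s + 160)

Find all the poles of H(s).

The poles are the roots of the denominator s^3 + 8s^2 + 56s + 160 = 0.
Trying s = -4: the polynomial evaluates to 0, so (s + 4) is a factor.
Dividing out leaves s^2 + 4s + 40 = 0.
The quadratic formula then gives s = -2 ± 6j.

s = -4, -2 + 6j, -2 - 6j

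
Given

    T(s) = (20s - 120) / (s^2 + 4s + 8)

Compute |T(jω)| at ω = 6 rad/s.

Substitute s = j6: numerator = -120 + j120, denominator = -28 + j24.
|T(j6)| = |-120 + j120| / |-28 + j24| = 169.71 / 36.878 ≈ 4.602.

|T(j6)| ≈ 4.602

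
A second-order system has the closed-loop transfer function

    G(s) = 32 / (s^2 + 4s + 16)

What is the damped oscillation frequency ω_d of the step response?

Comparing s^2 + 4s + 16 to s^2 + 2ζωₙs + ωₙ²: ωₙ = 4 rad/s and ζ = 4/(2·4) = 0.5.
ζωₙ = 4/2 = 2, so ω_d = ωₙ√(1−ζ²) = √(ωₙ² − (ζωₙ)²) = √(16 − 2²) = √12 ≈ 3.464 rad/s.

ω_d ≈ 3.464 rad/s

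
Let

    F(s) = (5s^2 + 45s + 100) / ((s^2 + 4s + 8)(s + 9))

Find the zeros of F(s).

Set the numerator to zero: 5s^2 + 45s + 100 = 0, i.e. 5·(s^2 + 9s + 20) = 0.
Factoring: (s + 5)(s + 4) = 0.

s = -5, -4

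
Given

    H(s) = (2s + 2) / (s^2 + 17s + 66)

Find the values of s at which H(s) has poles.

The poles are the roots of the denominator s^2 + 17s + 66 = 0.
Factoring: (s + 11)(s + 6) = 0, so s = -11 and s = -6.

s = -11, -6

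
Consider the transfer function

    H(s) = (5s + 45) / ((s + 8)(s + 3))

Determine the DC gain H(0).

H(0) = 15/8 ≈ 1.875

Set s = 0: H(0) = (45) / (24) = 15/8.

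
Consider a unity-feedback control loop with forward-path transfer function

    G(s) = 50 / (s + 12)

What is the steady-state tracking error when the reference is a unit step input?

e_ss = 0.1935

G(s) has no poles at the origin.
This is a Type 0 system. Kp = lim_{s→0} G(s) = 50/12 = 25/6.
e_ss = 1/(1 + Kp) = 1/(1 + 25/6) = 6/31 ≈ 0.1935.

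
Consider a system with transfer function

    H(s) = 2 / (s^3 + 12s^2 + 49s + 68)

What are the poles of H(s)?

s = -4 ± j, -4

The poles are the roots of the denominator s^3 + 12s^2 + 49s + 68 = 0.
Trying s = -4: the polynomial evaluates to 0, so (s + 4) is a factor.
Dividing out leaves s^2 + 8s + 17 = 0.
The quadratic formula then gives s = -4 ± 1j.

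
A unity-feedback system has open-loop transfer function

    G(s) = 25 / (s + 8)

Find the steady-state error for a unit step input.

e_ss = 0.2424

G(s) has no poles at the origin.
This is a Type 0 system. Kp = lim_{s→0} G(s) = 25/8.
e_ss = 1/(1 + Kp) = 1/(1 + 25/8) = 8/33 ≈ 0.2424.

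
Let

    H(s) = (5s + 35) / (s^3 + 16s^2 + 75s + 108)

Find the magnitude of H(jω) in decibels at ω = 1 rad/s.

Substitute s = j1: numerator = 35 + j5, denominator = 92 + j74.
|H(j1)| = |35 + j5| / |92 + j74| = 35.355 / 118.07 ≈ 0.2994.
In decibels: 20·log₁₀(0.2994) ≈ -10.5 dB.

|H(j1)|_dB ≈ -10.5 dB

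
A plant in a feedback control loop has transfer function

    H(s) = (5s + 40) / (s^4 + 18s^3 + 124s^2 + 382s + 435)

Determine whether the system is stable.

stable

The denominator s^4 + 18s^3 + 124s^2 + 382s + 435 factors as (s + 3)(s + 5)(s^2 + 10s + 29), giving poles at s = -3, -5, -5 ± 2j.
Since all poles lie strictly in the left half-plane, the system is stable.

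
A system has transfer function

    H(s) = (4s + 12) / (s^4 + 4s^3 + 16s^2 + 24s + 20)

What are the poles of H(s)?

s = -1 ± j, -1 ± 3j

The poles are the roots of the denominator s^4 + 4s^3 + 16s^2 + 24s + 20 = 0.
No real roots exist; factor into two real quadratics: (s^2 + 2s + 2)(s^2 + 2s + 10) = 0.
Each quadratic gives a conjugate pair via the quadratic formula.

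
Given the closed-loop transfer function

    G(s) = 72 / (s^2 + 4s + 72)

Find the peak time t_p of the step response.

Comparing s^2 + 4s + 72 to s^2 + 2ζωₙs + ωₙ²: ωₙ = √72 ≈ 8.485 rad/s and ζ = 4/(2·√72) ≈ 0.2357.
ζωₙ = 4/2 = 2, so ω_d = ωₙ√(1−ζ²) = √(ωₙ² − (ζωₙ)²) = √(72 − 2²) = √68 ≈ 8.246 rad/s.
t_p = π/ω_d = π/8.246 ≈ 0.3810 s.

t_p ≈ 0.3810 s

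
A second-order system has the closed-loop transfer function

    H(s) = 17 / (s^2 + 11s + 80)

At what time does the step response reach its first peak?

t_p ≈ 0.4454 s

Comparing s^2 + 11s + 80 to s^2 + 2ζωₙs + ωₙ²: ωₙ = √80 ≈ 8.944 rad/s and ζ = 11/(2·√80) ≈ 0.6149.
ζωₙ = 11/2 = 5.5, so ω_d = ωₙ√(1−ζ²) = √(ωₙ² − (ζωₙ)²) = √(80 − 5.5²) = √49.75 ≈ 7.053 rad/s.
t_p = π/ω_d = π/7.053 ≈ 0.4454 s.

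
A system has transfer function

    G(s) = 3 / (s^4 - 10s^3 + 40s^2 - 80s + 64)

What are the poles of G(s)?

The poles are the roots of the denominator s^4 - 10s^3 + 40s^2 - 80s + 64 = 0.
Trying s = 2: the polynomial evaluates to 0, so (s - 2) is a factor.
Dividing out leaves s^3 - 8s^2 + 24s - 32 = 0.
This factors further as (s^2 - 4s + 8)(s - 4) = 0.

s = 2 ± 2j, 2, 4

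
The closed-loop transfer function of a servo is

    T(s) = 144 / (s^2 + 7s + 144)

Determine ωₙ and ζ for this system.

Compare the denominator to the standard form s^2 + 2ζωₙs + ωₙ².
ωₙ² = 144, so ωₙ = 12 rad/s.
2ζωₙ = 7, so ζ = 7/(2·12) ≈ 0.2917.

ωₙ = 12 rad/s, ζ ≈ 0.2917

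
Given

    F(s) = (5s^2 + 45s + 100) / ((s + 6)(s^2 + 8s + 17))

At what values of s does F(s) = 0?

Set the numerator to zero: 5s^2 + 45s + 100 = 0, i.e. 5·(s^2 + 9s + 20) = 0.
Factoring: (s + 5)(s + 4) = 0.

s = -5, -4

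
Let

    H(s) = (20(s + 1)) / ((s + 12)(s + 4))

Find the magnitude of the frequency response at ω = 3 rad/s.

Substitute s = j3: numerator = 20 + j60, denominator = 39 + j48.
|H(j3)| = |20 + j60| / |39 + j48| = 63.246 / 61.847 ≈ 1.023.

|H(j3)| ≈ 1.023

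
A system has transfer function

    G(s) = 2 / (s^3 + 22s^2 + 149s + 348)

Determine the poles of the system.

The poles are the roots of the denominator s^3 + 22s^2 + 149s + 348 = 0.
Trying s = -12: the polynomial evaluates to 0, so (s + 12) is a factor.
Dividing out leaves s^2 + 10s + 29 = 0.
The quadratic formula then gives s = -5 ± 2j.

s = -5 + 2j, -5 - 2j, -12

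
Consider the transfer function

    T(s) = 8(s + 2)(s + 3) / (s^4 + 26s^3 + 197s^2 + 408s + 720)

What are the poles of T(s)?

The poles are the roots of the denominator s^4 + 26s^3 + 197s^2 + 408s + 720 = 0.
Trying s = -12: the polynomial evaluates to 0, so (s + 12) is a factor.
Dividing out leaves s^3 + 14s^2 + 29s + 60 = 0.
This factors further as (s^2 + 2s + 5)(s + 12) = 0.

s = -1 ± 2j, -12, -12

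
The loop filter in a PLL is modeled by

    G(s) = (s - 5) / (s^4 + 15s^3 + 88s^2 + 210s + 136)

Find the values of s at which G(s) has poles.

The poles are the roots of the denominator s^4 + 15s^3 + 88s^2 + 210s + 136 = 0.
Trying s = -4: the polynomial evaluates to 0, so (s + 4) is a factor.
Dividing out leaves s^3 + 11s^2 + 44s + 34 = 0.
This factors further as (s + 1)(s^2 + 10s + 34) = 0.

s = -4, -1, -5 + 3j, -5 - 3j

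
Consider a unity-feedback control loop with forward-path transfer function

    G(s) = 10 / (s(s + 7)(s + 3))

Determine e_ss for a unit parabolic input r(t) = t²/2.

G(s) has one pole at the origin.
This is a Type 1 system; Ka = lim_{s→0} s^2·G(s) = 0, so the steady-state error for a parabola input is infinite.

e_ss = ∞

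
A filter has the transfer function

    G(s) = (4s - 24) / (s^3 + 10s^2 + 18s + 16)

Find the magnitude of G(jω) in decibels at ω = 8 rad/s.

Substitute s = j8: numerator = -24 + j32, denominator = -624 - j368.
|G(j8)| = |-24 + j32| / |-624 - j368| = 40 / 724.43 ≈ 0.05522.
In decibels: 20·log₁₀(0.05522) ≈ -25.2 dB.

|G(j8)|_dB ≈ -25.2 dB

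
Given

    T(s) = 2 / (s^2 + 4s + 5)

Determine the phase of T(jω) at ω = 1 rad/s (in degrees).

∠T(j1) ≈ -45°

At s = j1: numerator = 2, denominator = 4 + j4.
∠T = ∠num − ∠den = 0° − (45°) = -45°.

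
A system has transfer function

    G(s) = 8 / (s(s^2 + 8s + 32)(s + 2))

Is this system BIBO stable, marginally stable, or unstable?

The poles can be read from the denominator factors: s = 0, -4 + 4j, -4 - 4j, -2.
Since the simple pole(s) at s = 0 lie on the jω-axis with none in the right half-plane, the system is marginally stable.

marginally stable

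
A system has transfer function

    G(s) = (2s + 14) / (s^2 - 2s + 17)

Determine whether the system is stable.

unstable

The denominator s^2 - 2s + 17 factors as (s^2 - 2s + 17), giving poles at s = 1 ± 4j.
Since the pole(s) at s = 1 + 4j, 1 - 4j lie in the right half-plane, the system is unstable.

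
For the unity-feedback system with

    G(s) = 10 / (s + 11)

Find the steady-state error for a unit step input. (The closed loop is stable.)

G(s) has no poles at the origin.
This is a Type 0 system. Kp = lim_{s→0} G(s) = 10/11.
e_ss = 1/(1 + Kp) = 1/(1 + 10/11) = 11/21 ≈ 0.5238.

e_ss = 0.5238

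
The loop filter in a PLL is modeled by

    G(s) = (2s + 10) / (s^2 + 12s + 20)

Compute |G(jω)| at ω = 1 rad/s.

Substitute s = j1: numerator = 10 + j2, denominator = 19 + j12.
|G(j1)| = |10 + j2| / |19 + j12| = 10.198 / 22.472 ≈ 0.4538.

|G(j1)| ≈ 0.4538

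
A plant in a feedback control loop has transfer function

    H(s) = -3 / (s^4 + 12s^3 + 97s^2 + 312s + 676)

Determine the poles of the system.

s = -4 + 6j, -4 - 6j, -2 + 3j, -2 - 3j

The poles are the roots of the denominator s^4 + 12s^3 + 97s^2 + 312s + 676 = 0.
No real roots exist; factor into two real quadratics: (s^2 + 8s + 52)(s^2 + 4s + 13) = 0.
Each quadratic gives a conjugate pair via the quadratic formula.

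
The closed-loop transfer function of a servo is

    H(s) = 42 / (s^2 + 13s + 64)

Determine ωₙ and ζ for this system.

ωₙ = 8 rad/s, ζ = 0.8125

Compare the denominator to the standard form s^2 + 2ζωₙs + ωₙ².
ωₙ² = 64, so ωₙ = 8 rad/s.
2ζωₙ = 13, so ζ = 13/(2·8) = 0.8125.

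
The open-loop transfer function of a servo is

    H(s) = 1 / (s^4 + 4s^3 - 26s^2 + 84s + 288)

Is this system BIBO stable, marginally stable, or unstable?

unstable

The denominator s^4 + 4s^3 - 26s^2 + 84s + 288 factors as (s + 8)(s^2 - 6s + 18)(s + 2), giving poles at s = -8, 3 ± 3j, -2.
Since the pole(s) at s = 3 ± 3j lie in the right half-plane, the system is unstable.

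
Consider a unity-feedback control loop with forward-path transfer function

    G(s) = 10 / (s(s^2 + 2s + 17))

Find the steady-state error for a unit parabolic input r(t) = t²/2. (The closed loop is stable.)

e_ss = ∞

G(s) has one pole at the origin.
This is a Type 1 system; Ka = lim_{s→0} s^2·G(s) = 0, so the steady-state error for a parabola input is infinite.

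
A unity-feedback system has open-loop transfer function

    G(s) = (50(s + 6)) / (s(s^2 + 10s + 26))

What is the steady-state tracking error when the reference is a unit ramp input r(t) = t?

e_ss = 0.08667

G(s) has one pole at the origin.
This is a Type 1 system. Kv = lim_{s→0} s·G(s) = 300/26 = 150/13.
e_ss = 1/Kv = 1/(150/13) = 13/150 ≈ 0.08667.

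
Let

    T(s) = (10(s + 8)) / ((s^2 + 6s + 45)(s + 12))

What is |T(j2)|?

|T(j2)| ≈ 0.1587

Substitute s = j2: numerator = 80 + j20, denominator = 468 + j226.
|T(j2)| = |80 + j20| / |468 + j226| = 82.462 / 519.71 ≈ 0.1587.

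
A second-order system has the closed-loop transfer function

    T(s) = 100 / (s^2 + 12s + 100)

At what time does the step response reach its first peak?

Comparing s^2 + 12s + 100 to s^2 + 2ζωₙs + ωₙ²: ωₙ = 10 rad/s and ζ = 12/(2·10) = 0.6.
ζωₙ = 12/2 = 6, so ω_d = ωₙ√(1−ζ²) = √(ωₙ² − (ζωₙ)²) = √(100 − 6²) = √64 = 8 rad/s.
t_p = π/ω_d = π/8 ≈ 0.3927 s.

t_p ≈ 0.3927 s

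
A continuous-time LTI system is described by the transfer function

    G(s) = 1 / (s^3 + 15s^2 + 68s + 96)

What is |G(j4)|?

|G(j4)| ≈ 0.003953

Substitute s = j4: numerator = 1, denominator = -144 + j208.
|G(j4)| = |1| / |-144 + j208| = 1 / 252.98 ≈ 0.003953.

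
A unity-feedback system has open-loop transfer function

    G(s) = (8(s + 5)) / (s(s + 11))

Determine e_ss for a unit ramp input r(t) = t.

e_ss = 0.2750

G(s) has one pole at the origin.
This is a Type 1 system. Kv = lim_{s→0} s·G(s) = 40/11.
e_ss = 1/Kv = 1/(40/11) = 11/40 ≈ 0.2750.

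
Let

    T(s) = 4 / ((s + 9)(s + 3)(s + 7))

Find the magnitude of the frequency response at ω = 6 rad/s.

|T(j6)| ≈ 0.005979

Substitute s = j6: numerator = 4, denominator = -495 + j450.
|T(j6)| = |4| / |-495 + j450| = 4 / 668.97 ≈ 0.005979.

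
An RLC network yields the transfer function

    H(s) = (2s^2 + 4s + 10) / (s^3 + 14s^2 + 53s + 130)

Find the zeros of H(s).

Set the numerator to zero: 2s^2 + 4s + 10 = 0, i.e. 2·(s^2 + 2s + 5) = 0.
Factoring: (s^2 + 2s + 5) = 0.

s = -1 + 2j, -1 - 2j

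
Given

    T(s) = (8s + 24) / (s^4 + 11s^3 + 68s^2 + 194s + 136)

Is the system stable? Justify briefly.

The denominator s^4 + 11s^3 + 68s^2 + 194s + 136 factors as (s + 4)(s^2 + 6s + 34)(s + 1), giving poles at s = -4, -3 ± 5j, -1.
Since all poles lie strictly in the left half-plane, the system is stable.

stable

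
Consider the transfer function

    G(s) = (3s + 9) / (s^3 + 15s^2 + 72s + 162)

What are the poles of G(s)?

s = -3 + 3j, -3 - 3j, -9

The poles are the roots of the denominator s^3 + 15s^2 + 72s + 162 = 0.
Trying s = -9: the polynomial evaluates to 0, so (s + 9) is a factor.
Dividing out leaves s^2 + 6s + 18 = 0.
The quadratic formula then gives s = -3 ± 3j.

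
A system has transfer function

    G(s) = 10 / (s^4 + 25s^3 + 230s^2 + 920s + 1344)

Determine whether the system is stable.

stable

The denominator s^4 + 25s^3 + 230s^2 + 920s + 1344 factors as (s + 4)(s + 8)(s + 6)(s + 7), giving poles at s = -4, -8, -6, -7.
Since all poles lie strictly in the left half-plane, the system is stable.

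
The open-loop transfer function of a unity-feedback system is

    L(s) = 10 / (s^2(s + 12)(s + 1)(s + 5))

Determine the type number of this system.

The denominator has 2 factors of s at the origin (free integrators), so this is a Type 2 system.

Type 2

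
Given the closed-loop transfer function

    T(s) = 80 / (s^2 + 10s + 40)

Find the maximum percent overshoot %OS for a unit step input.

Comparing s^2 + 10s + 40 to s^2 + 2ζωₙs + ωₙ²: ωₙ = √40 ≈ 6.325 rad/s and ζ = 10/(2·√40) ≈ 0.7906.
%OS = 100·exp(−πζ/√(1−ζ²)) = 100·exp(−π·0.7906/√(1−0.7906²)) ≈ 1.73%.

%OS ≈ 1.73%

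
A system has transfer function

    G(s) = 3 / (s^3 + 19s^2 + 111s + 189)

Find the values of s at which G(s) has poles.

The poles are the roots of the denominator s^3 + 19s^2 + 111s + 189 = 0.
Trying s = -9: the polynomial evaluates to 0, so (s + 9) is a factor.
Dividing out leaves s^2 + 10s + 21 = 0.
Factoring the quadratic: (s + 3)(s + 7) = 0.

s = -9, -3, -7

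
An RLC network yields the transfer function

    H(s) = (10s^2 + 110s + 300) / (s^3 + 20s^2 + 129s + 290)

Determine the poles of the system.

s = -5 + 2j, -5 - 2j, -10

The poles are the roots of the denominator s^3 + 20s^2 + 129s + 290 = 0.
Trying s = -10: the polynomial evaluates to 0, so (s + 10) is a factor.
Dividing out leaves s^2 + 10s + 29 = 0.
The quadratic formula then gives s = -5 ± 2j.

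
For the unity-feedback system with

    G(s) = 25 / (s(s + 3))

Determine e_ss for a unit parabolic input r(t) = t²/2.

G(s) has one pole at the origin.
This is a Type 1 system; Ka = lim_{s→0} s^2·G(s) = 0, so the steady-state error for a parabola input is infinite.

e_ss = ∞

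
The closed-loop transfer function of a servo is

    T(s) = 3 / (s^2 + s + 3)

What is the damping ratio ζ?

ζ ≈ 0.2887

Compare the denominator to the standard form s^2 + 2ζωₙs + ωₙ².
ωₙ² = 3, so ωₙ = √3 ≈ 1.732 rad/s.
2ζωₙ = 1, so ζ = 1/(2·√3) ≈ 0.2887.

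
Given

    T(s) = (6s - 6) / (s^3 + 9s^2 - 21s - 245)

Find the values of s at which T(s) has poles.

s = 5, -7, -7

The poles are the roots of the denominator s^3 + 9s^2 - 21s - 245 = 0.
Trying s = 5: the polynomial evaluates to 0, so (s - 5) is a factor.
Dividing out leaves s^2 + 14s + 49 = 0.
Factoring the quadratic: (s + 7)^2 = 0.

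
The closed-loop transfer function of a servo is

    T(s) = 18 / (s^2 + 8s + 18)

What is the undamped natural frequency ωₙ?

ωₙ ≈ 4.243 rad/s

Compare the denominator to the standard form s^2 + 2ζωₙs + ωₙ².
ωₙ² = 18, so ωₙ = √18 ≈ 4.243 rad/s.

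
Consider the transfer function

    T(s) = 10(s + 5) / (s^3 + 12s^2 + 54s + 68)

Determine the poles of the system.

The poles are the roots of the denominator s^3 + 12s^2 + 54s + 68 = 0.
Trying s = -2: the polynomial evaluates to 0, so (s + 2) is a factor.
Dividing out leaves s^2 + 10s + 34 = 0.
The quadratic formula then gives s = -5 ± 3j.

s = -5 + 3j, -5 - 3j, -2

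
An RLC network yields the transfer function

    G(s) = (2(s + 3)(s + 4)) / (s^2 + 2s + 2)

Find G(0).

G(0) = 12

Set s = 0: G(0) = (24) / (2) = 12.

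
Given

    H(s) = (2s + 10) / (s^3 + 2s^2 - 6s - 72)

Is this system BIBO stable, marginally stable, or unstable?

unstable

The denominator s^3 + 2s^2 - 6s - 72 factors as (s - 4)(s^2 + 6s + 18), giving poles at s = 4, -3 ± 3j.
Since the pole(s) at s = 4 lie in the right half-plane, the system is unstable.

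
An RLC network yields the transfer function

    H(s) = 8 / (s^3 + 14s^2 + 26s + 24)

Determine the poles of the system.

The poles are the roots of the denominator s^3 + 14s^2 + 26s + 24 = 0.
Trying s = -12: the polynomial evaluates to 0, so (s + 12) is a factor.
Dividing out leaves s^2 + 2s + 2 = 0.
The quadratic formula then gives s = -1 ± 1j.

s = -1 ± j, -12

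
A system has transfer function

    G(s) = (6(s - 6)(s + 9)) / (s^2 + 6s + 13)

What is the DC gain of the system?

At s = 0 each factor (s + a) contributes a and each (s^2 + bs + c) contributes c.
G(0) = 6·(-6) · (9) / ((13)) = -324/13 = -324/13.

G(0) = -324/13 ≈ -24.92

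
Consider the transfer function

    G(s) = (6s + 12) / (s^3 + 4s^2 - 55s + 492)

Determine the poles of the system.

The poles are the roots of the denominator s^3 + 4s^2 - 55s + 492 = 0.
Trying s = -12: the polynomial evaluates to 0, so (s + 12) is a factor.
Dividing out leaves s^2 - 8s + 41 = 0.
The quadratic formula then gives s = 4 ± 5j.

s = 4 + 5j, 4 - 5j, -12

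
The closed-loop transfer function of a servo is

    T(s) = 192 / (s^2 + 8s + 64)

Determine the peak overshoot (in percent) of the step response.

Comparing s^2 + 8s + 64 to s^2 + 2ζωₙs + ωₙ²: ωₙ = 8 rad/s and ζ = 8/(2·8) = 0.5.
%OS = 100·exp(−πζ/√(1−ζ²)) = 100·exp(−π·0.5/√(1−0.5²)) ≈ 16.3%.

%OS ≈ 16.3%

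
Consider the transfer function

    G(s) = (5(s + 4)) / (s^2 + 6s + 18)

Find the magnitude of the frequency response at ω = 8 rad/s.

Substitute s = j8: numerator = 20 + j40, denominator = -46 + j48.
|G(j8)| = |20 + j40| / |-46 + j48| = 44.721 / 66.483 ≈ 0.6727.

|G(j8)| ≈ 0.6727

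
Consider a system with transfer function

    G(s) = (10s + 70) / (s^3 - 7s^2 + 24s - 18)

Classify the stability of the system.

unstable

The denominator s^3 - 7s^2 + 24s - 18 factors as (s - 1)(s^2 - 6s + 18), giving poles at s = 1, 3 ± 3j.
Since the pole(s) at s = 1, 3 + 3j, 3 - 3j lie in the right half-plane, the system is unstable.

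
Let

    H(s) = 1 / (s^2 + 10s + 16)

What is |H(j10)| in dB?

|H(j10)|_dB ≈ -42.3 dB

Substitute s = j10: numerator = 1, denominator = -84 + j100.
|H(j10)| = |1| / |-84 + j100| = 1 / 130.60 ≈ 0.007657.
In decibels: 20·log₁₀(0.007657) ≈ -42.3 dB.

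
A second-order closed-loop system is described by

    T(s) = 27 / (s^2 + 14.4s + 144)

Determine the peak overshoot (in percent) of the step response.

%OS ≈ 9.48%

Comparing s^2 + 14.4s + 144 to s^2 + 2ζωₙs + ωₙ²: ωₙ = 12 rad/s and ζ = 14.4/(2·12) = 0.6.
%OS = 100·exp(−πζ/√(1−ζ²)) = 100·exp(−π·0.6/√(1−0.6²)) ≈ 9.48%.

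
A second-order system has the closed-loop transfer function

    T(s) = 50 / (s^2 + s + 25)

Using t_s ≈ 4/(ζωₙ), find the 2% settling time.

Comparing s^2 + s + 25 to s^2 + 2ζωₙs + ωₙ²: ωₙ = 5 rad/s and ζ = 1/(2·5) = 0.1.
ζωₙ = 1/2 = 0.5, so t_s ≈ 4/(ζωₙ) = 4/0.5 = 8 s.

t_s ≈ 8 s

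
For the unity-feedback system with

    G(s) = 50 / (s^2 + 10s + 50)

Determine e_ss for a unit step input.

e_ss = 0.5000

G(s) has no poles at the origin.
This is a Type 0 system. Kp = lim_{s→0} G(s) = 50/50 = 1.
e_ss = 1/(1 + Kp) = 1/(1 + 1) = 1/2 ≈ 0.5000.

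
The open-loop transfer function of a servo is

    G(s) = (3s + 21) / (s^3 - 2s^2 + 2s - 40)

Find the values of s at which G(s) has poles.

s = -1 + 3j, -1 - 3j, 4

The poles are the roots of the denominator s^3 - 2s^2 + 2s - 40 = 0.
Trying s = 4: the polynomial evaluates to 0, so (s - 4) is a factor.
Dividing out leaves s^2 + 2s + 10 = 0.
The quadratic formula then gives s = -1 ± 3j.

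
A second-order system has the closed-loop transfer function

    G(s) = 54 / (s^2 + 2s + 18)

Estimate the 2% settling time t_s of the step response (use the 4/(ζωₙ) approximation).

t_s ≈ 4 s

Comparing s^2 + 2s + 18 to s^2 + 2ζωₙs + ωₙ²: ωₙ = √18 ≈ 4.243 rad/s and ζ = 2/(2·√18) ≈ 0.2357.
ζωₙ = 2/2 = 1, so t_s ≈ 4/(ζωₙ) = 4/1 = 4 s.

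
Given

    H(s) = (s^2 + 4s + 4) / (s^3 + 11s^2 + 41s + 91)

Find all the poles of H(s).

The poles are the roots of the denominator s^3 + 11s^2 + 41s + 91 = 0.
Trying s = -7: the polynomial evaluates to 0, so (s + 7) is a factor.
Dividing out leaves s^2 + 4s + 13 = 0.
The quadratic formula then gives s = -2 ± 3j.

s = -2 ± 3j, -7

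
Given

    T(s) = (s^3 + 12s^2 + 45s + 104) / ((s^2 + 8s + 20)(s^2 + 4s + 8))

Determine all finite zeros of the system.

Set the numerator to zero: s^3 + 12s^2 + 45s + 104 = 0.
Factoring: (s + 8)(s^2 + 4s + 13) = 0.

s = -8, -2 + 3j, -2 - 3j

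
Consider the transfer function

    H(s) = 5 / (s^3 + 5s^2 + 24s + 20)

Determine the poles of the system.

The poles are the roots of the denominator s^3 + 5s^2 + 24s + 20 = 0.
Trying s = -1: the polynomial evaluates to 0, so (s + 1) is a factor.
Dividing out leaves s^2 + 4s + 20 = 0.
The quadratic formula then gives s = -2 ± 4j.

s = -2 ± 4j, -1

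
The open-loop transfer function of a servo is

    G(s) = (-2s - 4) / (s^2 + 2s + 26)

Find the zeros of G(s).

Set the numerator to zero: -2s - 4 = 0, i.e. -2·(s + 2) = 0.
So s = -2.

s = -2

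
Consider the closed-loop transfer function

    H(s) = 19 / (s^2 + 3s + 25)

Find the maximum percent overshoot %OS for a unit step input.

%OS ≈ 37.2%

Comparing s^2 + 3s + 25 to s^2 + 2ζωₙs + ωₙ²: ωₙ = 5 rad/s and ζ = 3/(2·5) = 0.3.
%OS = 100·exp(−πζ/√(1−ζ²)) = 100·exp(−π·0.3/√(1−0.3²)) ≈ 37.2%.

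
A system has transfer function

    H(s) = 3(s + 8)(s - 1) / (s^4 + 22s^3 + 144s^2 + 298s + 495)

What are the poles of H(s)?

The poles are the roots of the denominator s^4 + 22s^3 + 144s^2 + 298s + 495 = 0.
Trying s = -11: the polynomial evaluates to 0, so (s + 11) is a factor.
Dividing out leaves s^3 + 11s^2 + 23s + 45 = 0.
This factors further as (s^2 + 2s + 5)(s + 9) = 0.

s = -1 + 2j, -1 - 2j, -11, -9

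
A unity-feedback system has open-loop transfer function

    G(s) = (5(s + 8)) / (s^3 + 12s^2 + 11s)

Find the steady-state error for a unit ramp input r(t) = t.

e_ss = 0.2750

G(s) has one pole at the origin.
This is a Type 1 system. Kv = lim_{s→0} s·G(s) = 40/11.
e_ss = 1/Kv = 1/(40/11) = 11/40 ≈ 0.2750.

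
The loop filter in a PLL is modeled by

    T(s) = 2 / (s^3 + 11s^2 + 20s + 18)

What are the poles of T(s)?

s = -9, -1 + j, -1 - j

The poles are the roots of the denominator s^3 + 11s^2 + 20s + 18 = 0.
Trying s = -9: the polynomial evaluates to 0, so (s + 9) is a factor.
Dividing out leaves s^2 + 2s + 2 = 0.
The quadratic formula then gives s = -1 ± 1j.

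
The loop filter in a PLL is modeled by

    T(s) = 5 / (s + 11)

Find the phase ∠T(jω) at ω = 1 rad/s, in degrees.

At s = j1: numerator = 5, denominator = 11 + j1.
∠T = ∠num − ∠den = 0° − (5.1944°) = -5.194°.

∠T(j1) ≈ -5.194°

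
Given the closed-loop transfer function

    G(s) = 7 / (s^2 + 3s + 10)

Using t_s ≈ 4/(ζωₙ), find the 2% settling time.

t_s ≈ 2.667 s

Comparing s^2 + 3s + 10 to s^2 + 2ζωₙs + ωₙ²: ωₙ = √10 ≈ 3.162 rad/s and ζ = 3/(2·√10) ≈ 0.4743.
ζωₙ = 3/2 = 1.5, so t_s ≈ 4/(ζωₙ) = 4/1.5 ≈ 2.667 s.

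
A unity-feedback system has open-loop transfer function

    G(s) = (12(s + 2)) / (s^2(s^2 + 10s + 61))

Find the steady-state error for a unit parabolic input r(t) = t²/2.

e_ss = 2.542

G(s) has 2 poles at the origin.
This is a Type 2 system. Ka = lim_{s→0} s^2·G(s) = 24/61.
e_ss = 1/Ka = 1/(24/61) = 61/24 ≈ 2.542.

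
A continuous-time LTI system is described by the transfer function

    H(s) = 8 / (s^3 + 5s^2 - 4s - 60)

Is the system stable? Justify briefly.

unstable

The denominator s^3 + 5s^2 - 4s - 60 factors as (s - 3)(s^2 + 8s + 20), giving poles at s = 3, -4 + 2j, -4 - 2j.
Since the pole(s) at s = 3 lie in the right half-plane, the system is unstable.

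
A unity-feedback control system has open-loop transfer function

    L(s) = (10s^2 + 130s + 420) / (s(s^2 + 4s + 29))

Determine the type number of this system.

Type 1

The denominator has 1 factor of s at the origin (free integrator), so this is a Type 1 system.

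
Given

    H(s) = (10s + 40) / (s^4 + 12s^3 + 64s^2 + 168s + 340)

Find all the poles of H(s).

The poles are the roots of the denominator s^4 + 12s^3 + 64s^2 + 168s + 340 = 0.
No real roots exist; factor into two real quadratics: (s^2 + 10s + 34)(s^2 + 2s + 10) = 0.
Each quadratic gives a conjugate pair via the quadratic formula.

s = -5 + 3j, -5 - 3j, -1 + 3j, -1 - 3j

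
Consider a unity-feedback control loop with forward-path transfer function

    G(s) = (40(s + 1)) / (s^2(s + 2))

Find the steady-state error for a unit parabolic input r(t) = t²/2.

G(s) has 2 poles at the origin.
This is a Type 2 system. Ka = lim_{s→0} s^2·G(s) = 40/2 = 20.
e_ss = 1/Ka = 1/(20) = 1/20 ≈ 0.05000.

e_ss = 0.05000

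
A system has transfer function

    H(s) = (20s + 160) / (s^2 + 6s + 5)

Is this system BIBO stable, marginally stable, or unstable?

stable

The denominator s^2 + 6s + 5 factors as (s + 5)(s + 1), giving poles at s = -5, -1.
Since all poles lie strictly in the left half-plane, the system is stable.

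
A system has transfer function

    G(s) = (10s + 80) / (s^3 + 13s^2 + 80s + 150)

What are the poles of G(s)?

The poles are the roots of the denominator s^3 + 13s^2 + 80s + 150 = 0.
Trying s = -3: the polynomial evaluates to 0, so (s + 3) is a factor.
Dividing out leaves s^2 + 10s + 50 = 0.
The quadratic formula then gives s = -5 ± 5j.

s = -5 + 5j, -5 - 5j, -3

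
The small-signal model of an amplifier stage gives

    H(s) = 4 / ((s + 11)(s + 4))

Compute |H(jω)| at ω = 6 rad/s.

|H(j6)| ≈ 0.04427

Substitute s = j6: numerator = 4, denominator = 8 + j90.
|H(j6)| = |4| / |8 + j90| = 4 / 90.355 ≈ 0.04427.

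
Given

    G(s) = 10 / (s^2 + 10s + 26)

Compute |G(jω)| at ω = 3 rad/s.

|G(j3)| ≈ 0.2900

Substitute s = j3: numerator = 10, denominator = 17 + j30.
|G(j3)| = |10| / |17 + j30| = 10 / 34.482 ≈ 0.2900.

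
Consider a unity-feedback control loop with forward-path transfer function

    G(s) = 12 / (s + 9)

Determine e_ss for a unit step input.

G(s) has no poles at the origin.
This is a Type 0 system. Kp = lim_{s→0} G(s) = 12/9 = 4/3.
e_ss = 1/(1 + Kp) = 1/(1 + 4/3) = 3/7 ≈ 0.4286.

e_ss = 0.4286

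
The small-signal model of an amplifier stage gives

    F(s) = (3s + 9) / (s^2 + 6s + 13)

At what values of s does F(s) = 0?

Set the numerator to zero: 3s + 9 = 0, i.e. 3·(s + 3) = 0.
So s = -3.

s = -3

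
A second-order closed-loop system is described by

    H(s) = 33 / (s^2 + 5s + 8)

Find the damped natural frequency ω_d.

Comparing s^2 + 5s + 8 to s^2 + 2ζωₙs + ωₙ²: ωₙ = √8 ≈ 2.828 rad/s and ζ = 5/(2·√8) ≈ 0.8839.
ζωₙ = 5/2 = 2.5, so ω_d = ωₙ√(1−ζ²) = √(ωₙ² − (ζωₙ)²) = √(8 − 2.5²) = √1.75 ≈ 1.323 rad/s.

ω_d ≈ 1.323 rad/s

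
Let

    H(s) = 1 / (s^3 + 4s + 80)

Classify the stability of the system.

unstable

The denominator s^3 + 4s + 80 factors as (s + 4)(s^2 - 4s + 20), giving poles at s = -4, 2 ± 4j.
Since the pole(s) at s = 2 + 4j, 2 - 4j lie in the right half-plane, the system is unstable.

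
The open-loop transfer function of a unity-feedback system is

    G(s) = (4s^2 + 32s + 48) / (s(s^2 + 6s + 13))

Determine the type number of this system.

The denominator has 1 factor of s at the origin (free integrator), so this is a Type 1 system.

Type 1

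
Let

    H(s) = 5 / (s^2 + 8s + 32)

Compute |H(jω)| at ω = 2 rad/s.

|H(j2)| ≈ 0.1550

Substitute s = j2: numerator = 5, denominator = 28 + j16.
|H(j2)| = |5| / |28 + j16| = 5 / 32.249 ≈ 0.1550.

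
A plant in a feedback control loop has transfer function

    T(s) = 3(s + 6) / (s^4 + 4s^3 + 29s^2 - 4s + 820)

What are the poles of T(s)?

The poles are the roots of the denominator s^4 + 4s^3 + 29s^2 - 4s + 820 = 0.
No real roots exist; factor into two real quadratics: (s^2 - 4s + 20)(s^2 + 8s + 41) = 0.
Each quadratic gives a conjugate pair via the quadratic formula.

s = 2 + 4j, 2 - 4j, -4 + 5j, -4 - 5j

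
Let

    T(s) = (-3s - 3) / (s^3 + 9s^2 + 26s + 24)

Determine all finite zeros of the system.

Set the numerator to zero: -3s - 3 = 0, i.e. -3·(s + 1) = 0.
So s = -1.

s = -1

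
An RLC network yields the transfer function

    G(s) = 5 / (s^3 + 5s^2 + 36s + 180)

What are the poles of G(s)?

s = 6j, -6j, -5

The poles are the roots of the denominator s^3 + 5s^2 + 36s + 180 = 0.
Trying s = -5: the polynomial evaluates to 0, so (s + 5) is a factor.
Dividing out leaves s^2 + 36 = 0.
The quadratic formula then gives s = 0 ± 6j.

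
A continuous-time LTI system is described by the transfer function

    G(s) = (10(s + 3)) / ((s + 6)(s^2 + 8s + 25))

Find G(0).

G(0) = 1/5 ≈ 0.2000

At s = 0 each factor (s + a) contributes a and each (s^2 + bs + c) contributes c.
G(0) = 10·(3) / ((6) · (25)) = 30/150 = 1/5.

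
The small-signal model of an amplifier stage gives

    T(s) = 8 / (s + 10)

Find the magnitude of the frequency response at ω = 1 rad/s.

Substitute s = j1: numerator = 8, denominator = 10 + j1.
|T(j1)| = |8| / |10 + j1| = 8 / 10.050 ≈ 0.7960.

|T(j1)| ≈ 0.7960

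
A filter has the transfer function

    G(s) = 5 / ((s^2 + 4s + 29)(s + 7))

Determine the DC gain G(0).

Set s = 0: G(0) = (5) / (203) = 5/203.

G(0) = 5/203 ≈ 0.02463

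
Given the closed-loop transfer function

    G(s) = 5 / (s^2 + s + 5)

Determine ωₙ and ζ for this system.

Compare the denominator to the standard form s^2 + 2ζωₙs + ωₙ².
ωₙ² = 5, so ωₙ = √5 ≈ 2.236 rad/s.
2ζωₙ = 1, so ζ = 1/(2·√5) ≈ 0.2236.

ωₙ ≈ 2.236 rad/s, ζ ≈ 0.2236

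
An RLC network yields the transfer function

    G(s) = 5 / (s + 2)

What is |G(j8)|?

Substitute s = j8: numerator = 5, denominator = 2 + j8.
|G(j8)| = |5| / |2 + j8| = 5 / 8.2462 ≈ 0.6063.

|G(j8)| ≈ 0.6063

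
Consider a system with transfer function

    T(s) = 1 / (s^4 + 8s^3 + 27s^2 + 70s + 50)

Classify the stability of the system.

The denominator s^4 + 8s^3 + 27s^2 + 70s + 50 factors as (s + 1)(s + 5)(s^2 + 2s + 10), giving poles at s = -1, -5, -1 + 3j, -1 - 3j.
Since all poles lie strictly in the left half-plane, the system is stable.

stable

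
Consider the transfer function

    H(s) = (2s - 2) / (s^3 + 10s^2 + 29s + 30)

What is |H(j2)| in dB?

|H(j2)|_dB ≈ -21.1 dB

Substitute s = j2: numerator = -2 + j4, denominator = -10 + j50.
|H(j2)| = |-2 + j4| / |-10 + j50| = 4.4721 / 50.990 ≈ 0.08771.
In decibels: 20·log₁₀(0.08771) ≈ -21.1 dB.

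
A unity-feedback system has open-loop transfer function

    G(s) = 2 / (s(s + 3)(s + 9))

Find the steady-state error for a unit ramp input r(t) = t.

G(s) has one pole at the origin.
This is a Type 1 system. Kv = lim_{s→0} s·G(s) = 2/27.
e_ss = 1/Kv = 1/(2/27) = 27/2 ≈ 13.50.

e_ss = 13.50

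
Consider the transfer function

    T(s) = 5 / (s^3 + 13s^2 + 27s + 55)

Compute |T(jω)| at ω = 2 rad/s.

Substitute s = j2: numerator = 5, denominator = 3 + j46.
|T(j2)| = |5| / |3 + j46| = 5 / 46.098 ≈ 0.1085.

|T(j2)| ≈ 0.1085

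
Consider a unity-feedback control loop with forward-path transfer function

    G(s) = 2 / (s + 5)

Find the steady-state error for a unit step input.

G(s) has no poles at the origin.
This is a Type 0 system. Kp = lim_{s→0} G(s) = 2/5.
e_ss = 1/(1 + Kp) = 1/(1 + 2/5) = 5/7 ≈ 0.7143.

e_ss = 0.7143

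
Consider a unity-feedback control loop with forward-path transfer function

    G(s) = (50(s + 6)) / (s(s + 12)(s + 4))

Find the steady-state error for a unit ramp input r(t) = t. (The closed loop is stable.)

G(s) has one pole at the origin.
This is a Type 1 system. Kv = lim_{s→0} s·G(s) = 300/48 = 25/4.
e_ss = 1/Kv = 1/(25/4) = 4/25 ≈ 0.1600.

e_ss = 0.1600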